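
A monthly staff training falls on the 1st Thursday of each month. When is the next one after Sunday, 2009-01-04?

2009-02-05

January 2009 starts on a Thursday, so its 1st Thursday is 2009-01-01.
That is not after 2009-01-04, so look at February 2009.
February 2009 starts on a Sunday, so its 1st Thursday is 2009-02-05 (4 days in).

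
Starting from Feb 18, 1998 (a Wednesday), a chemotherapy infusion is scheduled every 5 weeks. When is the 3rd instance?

Apr 29, 1998

The 3rd occurrence is 2 intervals after the first: 2 × 35 = 70 days after Feb 18, 1998.
Feb has 28 days — 10 days to the end of Feb leaves 60.
Mar has 31 days (29 left).
29 days into Apr → Apr 29, 1998.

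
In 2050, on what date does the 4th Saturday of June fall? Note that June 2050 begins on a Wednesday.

June 2050 begins on a Wednesday, so the first Saturday is June 4 (3 days later).
The 4th Saturday is 3 weeks later: 4 + 21 = 25.

25 June 2050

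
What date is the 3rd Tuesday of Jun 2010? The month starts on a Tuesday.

Jun 15, 2010

Jun 2010 begins on a Tuesday, so the first Tuesday is Jun 1.
The 3rd Tuesday is 2 weeks later: 1 + 14 = 15.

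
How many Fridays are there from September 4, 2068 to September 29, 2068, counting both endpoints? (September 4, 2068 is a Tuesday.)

September 4, 2068 is a Tuesday; the first Friday on or after it is September 7, 2068 (3 days later).
From September 7, 2068 to September 29, 2068 is 29 − 7 = 22 days.
22 ÷ 7 = 3 full weeks with remainder 1, so 3 more Fridays after the first → 4.

4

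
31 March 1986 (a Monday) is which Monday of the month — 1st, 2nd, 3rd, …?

Day 31 falls in week ⌈31/7⌉ of the month.
Days 1–7 hold the 1st Monday, 8–14 the 2nd, 15–21 the 3rd, 22–28 the 4th, 29–31 the 5th.
31 is in the range for the 5th.

5th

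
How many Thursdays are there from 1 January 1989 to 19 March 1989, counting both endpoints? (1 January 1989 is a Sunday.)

11

1 January 1989 is a Sunday; the first Thursday on or after it is 5 January 1989 (4 days later).
From 5 January 1989 to 19 March 1989: 26 + 28 + 19 = 73 days (rest of January, February, March).
73 ÷ 7 = 10 full weeks with remainder 3, so 10 more Thursdays after the first → 11.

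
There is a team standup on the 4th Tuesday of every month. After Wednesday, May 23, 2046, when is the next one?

May 2046 starts on a Tuesday; its first Tuesday is the 1st, so the 4th Tuesday is the 22nd — May 22, 2046.
That is not after May 23, 2046, so look at June 2046.
June 2046 starts on a Friday; its first Tuesday is the 5th, so the 4th Tuesday is the 26th — June 26, 2046.

June 26, 2046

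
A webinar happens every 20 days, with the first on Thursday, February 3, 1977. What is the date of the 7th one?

The 7th occurrence is 6 intervals after the first: 6 × 20 = 120 days after February 3, 1977.
February has 28 days — 25 days to the end of February leaves 95.
March has 31 days (64 left).
April has 30 days (34 left).
May has 31 days (3 left).
3 days into June → June 3, 1977.

June 3, 1977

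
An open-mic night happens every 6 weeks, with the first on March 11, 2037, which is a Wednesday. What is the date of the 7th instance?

November 18, 2037

The 7th occurrence is 6 intervals after the first: 6 × 42 = 252 days after March 11, 2037.
March has 31 days — 20 days to the end of March leaves 232.
April has 30 days (202 left).
May has 31 days (171 left).
June has 30 days (141 left).
July has 31 days (110 left).
August has 31 days (79 left).
September has 30 days (49 left).
October has 31 days (18 left).
18 days into November → November 18, 2037.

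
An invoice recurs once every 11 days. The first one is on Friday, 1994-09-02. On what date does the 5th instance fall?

The 5th occurrence is 4 intervals after the first: 4 × 11 = 44 days after 1994-09-02.
September has 30 days — 28 days to the end of September leaves 16.
16 days into October → 1994-10-16.

1994-10-16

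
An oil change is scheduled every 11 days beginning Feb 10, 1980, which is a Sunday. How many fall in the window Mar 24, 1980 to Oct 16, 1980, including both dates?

Occurrences land 11·i days after Feb 10, 1980 for i = 0, 1, 2, …
Mar 24, 1980 is 43 days after the start; 43 ÷ 11 = 3 remainder 10; since the remainder is 10, round up to i = 4. First occurrence in the window: #5 on Mar 25, 1980 (4×11 = 44 days in).
Oct 16, 1980 is 249 days after the start; 249 ÷ 11 = 22 remainder 7. Last occurrence in the window: #23 on Oct 9, 1980.
Occurrences #5 through #23: 19 in total.

19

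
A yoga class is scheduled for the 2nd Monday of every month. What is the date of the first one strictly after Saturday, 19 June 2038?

12 July 2038

June 2038 starts on a Tuesday; its first Monday is the 7th, so the 2nd Monday is the 14th — 14 June 2038.
That is not after 19 June 2038, so look at July 2038.
July 2038 starts on a Thursday; its first Monday is the 5th, so the 2nd Monday is the 12th — 12 July 2038.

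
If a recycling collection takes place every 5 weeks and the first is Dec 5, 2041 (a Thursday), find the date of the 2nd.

The 2nd occurrence is 1 interval after the first: 1 × 35 = 35 days after Dec 5, 2041.
Dec has 31 days — 26 days to the end of Dec leaves 9.
9 days into Jan → Jan 9, 2042.

Jan 9, 2042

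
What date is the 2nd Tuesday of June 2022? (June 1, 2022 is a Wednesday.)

June 2022 begins on a Wednesday, so the first Tuesday is June 7 (6 days later).
The 2nd Tuesday is 1 weeks later: 7 + 7 = 14.

14 June 2022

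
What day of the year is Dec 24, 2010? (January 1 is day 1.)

358

Days in months before Dec: 31 + 28 + 31 + 30 + 31 + 30 + 31 + 31 + 30 + 31 + 30 = 334.
Plus 24 days into Dec → day 358.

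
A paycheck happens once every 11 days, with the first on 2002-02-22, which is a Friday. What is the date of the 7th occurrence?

The 7th occurrence is 6 intervals after the first: 6 × 11 = 66 days after 2002-02-22.
February has 28 days — 6 days to the end of February leaves 60.
March has 31 days (29 left).
29 days into April → 2002-04-29.

2002-04-29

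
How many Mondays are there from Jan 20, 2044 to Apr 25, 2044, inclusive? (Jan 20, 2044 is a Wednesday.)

14

Jan 20, 2044 is a Wednesday; the first Monday on or after it is Jan 25, 2044 (5 days later).
From Jan 25, 2044 to Apr 25, 2044: 6 + 29 + 31 + 25 = 91 days (rest of Jan, Feb, Mar, Apr).
91 ÷ 7 = 13 full weeks with remainder 0, so 13 more Mondays after the first → 14.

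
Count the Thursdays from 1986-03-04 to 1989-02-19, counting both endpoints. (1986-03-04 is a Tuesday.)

155

1986-03-04 is a Tuesday; the first Thursday on or after it is 1986-03-06 (2 days later).
From 1986-03-06 to 1989-02-19: 300 + 365 + 366 + 50 = 1081 days (rest of 1986, 1987, 1988, to 1989-02-19 in 1989).
1081 ÷ 7 = 154 full weeks with remainder 3, so 154 more Thursdays after the first → 155.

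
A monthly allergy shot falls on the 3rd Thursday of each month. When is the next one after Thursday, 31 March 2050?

March 2050 starts on a Tuesday; its first Thursday is the 3rd, so the 3rd Thursday is the 17th — 17 March 2050.
That is not after 31 March 2050, so look at April 2050.
April 2050 starts on a Friday; its first Thursday is the 7th, so the 3rd Thursday is the 21st — 21 April 2050.

21 April 2050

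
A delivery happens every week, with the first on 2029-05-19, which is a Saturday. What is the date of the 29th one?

2029-12-01

The 29th occurrence is 28 intervals after the first: 28 × 7 = 196 days after 2029-05-19.
May has 31 days — 12 days to the end of May leaves 184.
June has 30 days (154 left).
July has 31 days (123 left).
August has 31 days (92 left).
September has 30 days (62 left).
October has 31 days (31 left).
November has 30 days (1 left).
1 day into December → 2029-12-01.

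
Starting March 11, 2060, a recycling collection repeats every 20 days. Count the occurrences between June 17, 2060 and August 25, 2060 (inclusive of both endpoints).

Occurrences land 20·i days after March 11, 2060 for i = 0, 1, 2, …
June 17, 2060 is 98 days after the start; 98 ÷ 20 = 4 remainder 18; since the remainder is 18, round up to i = 5. First occurrence in the window: #6 on June 19, 2060 (5×20 = 100 days in).
August 25, 2060 is 167 days after the start; 167 ÷ 20 = 8 remainder 7. Last occurrence in the window: #9 on August 18, 2060.
Occurrences #6 through #9: 4 in total.

4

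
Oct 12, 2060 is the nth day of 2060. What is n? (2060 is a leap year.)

286

Days in months before Oct: 31 + 29 + 31 + 30 + 31 + 30 + 31 + 31 + 30 = 274.
Plus 12 days into Oct → day 286.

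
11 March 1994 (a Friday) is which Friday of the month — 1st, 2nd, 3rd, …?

Day 11 falls in week ⌈11/7⌉ of the month.
Days 1–7 hold the 1st Friday, 8–14 the 2nd, 15–21 the 3rd, 22–28 the 4th, 29–31 the 5th.
11 is in the range for the 2nd.

2nd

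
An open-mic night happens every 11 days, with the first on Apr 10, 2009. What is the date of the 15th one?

The 15th occurrence is 14 intervals after the first: 14 × 11 = 154 days after Apr 10, 2009.
Apr has 30 days — 20 days to the end of Apr leaves 134.
May has 31 days (103 left).
Jun has 30 days (73 left).
Jul has 31 days (42 left).
Aug has 31 days (11 left).
11 days into Sep → Sep 11, 2009.

Sep 11, 2009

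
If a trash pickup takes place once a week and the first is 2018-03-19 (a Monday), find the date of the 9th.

2018-05-14

The 9th occurrence is 8 intervals after the first: 8 × 7 = 56 days after 2018-03-19.
March has 31 days — 12 days to the end of March leaves 44.
April has 30 days (14 left).
14 days into May → 2018-05-14.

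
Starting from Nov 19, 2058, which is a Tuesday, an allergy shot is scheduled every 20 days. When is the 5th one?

The 5th occurrence is 4 intervals after the first: 4 × 20 = 80 days after Nov 19, 2058.
Nov has 30 days — 11 days to the end of Nov leaves 69.
Dec has 31 days (38 left).
Jan has 31 days (7 left).
7 days into Feb → Feb 7, 2059.

Feb 7, 2059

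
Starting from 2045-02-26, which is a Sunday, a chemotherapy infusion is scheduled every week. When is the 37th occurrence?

The 37th occurrence is 36 intervals after the first: 36 × 7 = 252 days after 2045-02-26.
February has 28 days — 2 days to the end of February leaves 250.
March has 31 days (219 left).
April has 30 days (189 left).
May has 31 days (158 left).
June has 30 days (128 left).
July has 31 days (97 left).
August has 31 days (66 left).
September has 30 days (36 left).
October has 31 days (5 left).
5 days into November → 2045-11-05.

2045-11-05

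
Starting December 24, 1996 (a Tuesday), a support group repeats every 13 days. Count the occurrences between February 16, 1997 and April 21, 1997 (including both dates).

Occurrences land 13·i days after December 24, 1996 for i = 0, 1, 2, …
February 16, 1997 is 54 days after the start; 54 ÷ 13 = 4 remainder 2; since the remainder is 2, round up to i = 5. First occurrence in the window: #6 on February 27, 1997 (5×13 = 65 days in).
April 21, 1997 is 118 days after the start; 118 ÷ 13 = 9 remainder 1. Last occurrence in the window: #10 on April 20, 1997.
Occurrences #6 through #10: 5 in total.

5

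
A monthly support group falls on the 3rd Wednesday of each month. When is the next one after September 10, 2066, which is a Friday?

September 15, 2066

September 2066 starts on a Wednesday; its first Wednesday is the 1st, so the 3rd Wednesday is the 15th — September 15, 2066.
September 15, 2066 is after September 10, 2066, so that is the next one.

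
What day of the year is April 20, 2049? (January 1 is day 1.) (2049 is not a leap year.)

110

Days in months before April: 31 + 28 + 31 = 90.
Plus 20 days into April → day 110.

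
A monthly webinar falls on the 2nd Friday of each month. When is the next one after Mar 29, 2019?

Mar 2019 starts on a Friday; its first Friday is the 1st, so the 2nd Friday is the 8th — Mar 8, 2019.
That is not after Mar 29, 2019, so look at Apr 2019.
Apr 2019 starts on a Monday; its first Friday is the 5th, so the 2nd Friday is the 12th — Apr 12, 2019.

Apr 12, 2019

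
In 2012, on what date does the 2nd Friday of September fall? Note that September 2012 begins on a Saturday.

September 2012 begins on a Saturday, so the first Friday is September 7 (6 days later).
The 2nd Friday is 1 weeks later: 7 + 7 = 14.

2012-09-14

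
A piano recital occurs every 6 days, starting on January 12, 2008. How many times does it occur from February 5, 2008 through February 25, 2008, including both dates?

4

Occurrences land 6·i days after January 12, 2008 for i = 0, 1, 2, …
February 5, 2008 is 24 days after the start; 24 ÷ 6 = 4 remainder 0. First occurrence in the window: #5 on February 5, 2008 (4×6 = 24 days in).
February 25, 2008 is 44 days after the start; 44 ÷ 6 = 7 remainder 2. Last occurrence in the window: #8 on February 23, 2008.
Occurrences #5 through #8: 4 in total.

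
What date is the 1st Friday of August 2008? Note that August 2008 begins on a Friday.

August 2008 begins on a Friday, so the first Friday is August 1.

1 August 2008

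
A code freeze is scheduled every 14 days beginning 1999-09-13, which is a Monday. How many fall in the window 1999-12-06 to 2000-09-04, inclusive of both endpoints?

Occurrences land 14·i days after 1999-09-13 for i = 0, 1, 2, …
1999-12-06 is 84 days after the start; 84 ÷ 14 = 6 remainder 0. First occurrence in the window: #7 on 1999-12-06 (6×14 = 84 days in).
2000-09-04 is 357 days after the start; 357 ÷ 14 = 25 remainder 7. Last occurrence in the window: #26 on 2000-08-28.
Occurrences #7 through #26: 20 in total.

20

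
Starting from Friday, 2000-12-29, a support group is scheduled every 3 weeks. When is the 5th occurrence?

2001-03-23

The 5th occurrence is 4 intervals after the first: 4 × 21 = 84 days after 2000-12-29.
December has 31 days — 2 days to the end of December leaves 82.
January has 31 days (51 left).
February has 28 days (23 left).
23 days into March → 2001-03-23.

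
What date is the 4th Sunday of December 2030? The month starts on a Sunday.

December 2030 begins on a Sunday, so the first Sunday is December 1.
The 4th Sunday is 3 weeks later: 1 + 21 = 22.

December 22, 2030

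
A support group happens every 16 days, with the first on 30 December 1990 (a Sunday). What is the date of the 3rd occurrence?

The 3rd occurrence is 2 intervals after the first: 2 × 16 = 32 days after 30 December 1990.
December has 31 days — 1 day to the end of December leaves 31.
31 days into January → 31 January 1991.

31 January 1991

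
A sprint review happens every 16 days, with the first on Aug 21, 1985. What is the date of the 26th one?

Sep 25, 1986

The 26th occurrence is 25 intervals after the first: 25 × 16 = 400 days after Aug 21, 1985.
Aug has 31 days — 10 days to the end of Aug leaves 390.
Sep has 30 days (360 left).
Oct has 31 days (329 left).
Nov has 30 days (299 left).
Dec has 31 days (268 left).
Jan has 31 days (237 left).
Feb has 28 days (209 left).
Mar has 31 days (178 left).
Apr has 30 days (148 left).
May has 31 days (117 left).
Jun has 30 days (87 left).
Jul has 31 days (56 left).
Aug has 31 days (25 left).
25 days into Sep → Sep 25, 1986.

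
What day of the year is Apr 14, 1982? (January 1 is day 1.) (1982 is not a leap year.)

Days in months before Apr: 31 + 28 + 31 = 90.
Plus 14 days into Apr → day 104.

104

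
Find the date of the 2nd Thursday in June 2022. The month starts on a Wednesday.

9 June 2022

June 2022 begins on a Wednesday, so the first Thursday is June 2 (1 day later).
The 2nd Thursday is 1 weeks later: 2 + 7 = 9.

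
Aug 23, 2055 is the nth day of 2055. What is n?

235

Days in months before Aug: 31 + 28 + 31 + 30 + 31 + 30 + 31 = 212.
Plus 23 days into Aug → day 235.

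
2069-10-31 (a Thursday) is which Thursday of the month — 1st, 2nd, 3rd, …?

Day 31 falls in week ⌈31/7⌉ of the month.
Days 1–7 hold the 1st Thursday, 8–14 the 2nd, 15–21 the 3rd, 22–28 the 4th, 29–31 the 5th.
31 is in the range for the 5th.

5th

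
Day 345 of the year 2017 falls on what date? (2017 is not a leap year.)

Jan has 31 days (345 − 31 = 314 remain).
Feb has 28 days (314 − 28 = 286 remain).
Mar has 31 days (286 − 31 = 255 remain).
Apr has 30 days (255 − 30 = 225 remain).
May has 31 days (225 − 31 = 194 remain).
Jun has 30 days (194 − 30 = 164 remain).
Jul has 31 days (164 − 31 = 133 remain).
Aug has 31 days (133 − 31 = 102 remain).
Sep has 30 days (102 − 30 = 72 remain).
Oct has 31 days (72 − 31 = 41 remain).
Nov has 30 days (41 − 30 = 11 remain).
11 into Dec → Dec 11.

Dec 11, 2017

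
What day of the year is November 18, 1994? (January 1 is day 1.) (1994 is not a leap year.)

322

Days in months before November: 31 + 28 + 31 + 30 + 31 + 30 + 31 + 31 + 30 + 31 = 304.
Plus 18 days into November → day 322.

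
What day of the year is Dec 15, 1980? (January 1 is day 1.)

Days in months before Dec: 31 + 29 + 31 + 30 + 31 + 30 + 31 + 31 + 30 + 31 + 30 = 335.
Plus 15 days into Dec → day 350.

350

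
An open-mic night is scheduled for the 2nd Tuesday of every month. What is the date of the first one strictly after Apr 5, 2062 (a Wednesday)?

Apr 11, 2062

Apr 2062 starts on a Saturday; its first Tuesday is the 4th, so the 2nd Tuesday is the 11th — Apr 11, 2062.
Apr 11, 2062 is after Apr 5, 2062, so that is the next one.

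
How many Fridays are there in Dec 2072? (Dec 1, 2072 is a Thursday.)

5

Dec 1, 2072 is a Thursday; the first Friday on or after it is Dec 2, 2072 (1 day later).
From Dec 2, 2072 to Dec 31, 2072 is 31 − 2 = 29 days.
29 ÷ 7 = 4 full weeks with remainder 1, so 4 more Fridays after the first → 5.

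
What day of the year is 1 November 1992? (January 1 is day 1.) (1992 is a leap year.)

Days in months before November: 31 + 29 + 31 + 30 + 31 + 30 + 31 + 31 + 30 + 31 = 305.
Plus 1 day into November → day 306.

306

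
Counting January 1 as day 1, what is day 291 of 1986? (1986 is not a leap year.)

1986-10-18

January has 31 days (291 − 31 = 260 remain).
February has 28 days (260 − 28 = 232 remain).
March has 31 days (232 − 31 = 201 remain).
April has 30 days (201 − 30 = 171 remain).
May has 31 days (171 − 31 = 140 remain).
June has 30 days (140 − 30 = 110 remain).
July has 31 days (110 − 31 = 79 remain).
August has 31 days (79 − 31 = 48 remain).
September has 30 days (48 − 30 = 18 remain).
18 into October → October 18.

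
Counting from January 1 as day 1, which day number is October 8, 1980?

Days in months before October: 31 + 29 + 31 + 30 + 31 + 30 + 31 + 31 + 30 = 274.
Plus 8 days into October → day 282.

282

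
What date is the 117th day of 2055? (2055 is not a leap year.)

January has 31 days (117 − 31 = 86 remain).
February has 28 days (86 − 28 = 58 remain).
March has 31 days (58 − 31 = 27 remain).
27 into April → April 27.

April 27, 2055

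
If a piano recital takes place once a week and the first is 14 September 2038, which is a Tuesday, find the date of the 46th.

The 46th occurrence is 45 intervals after the first: 45 × 7 = 315 days after 14 September 2038.
September has 30 days — 16 days to the end of September leaves 299.
October has 31 days (268 left).
November has 30 days (238 left).
December has 31 days (207 left).
January has 31 days (176 left).
February has 28 days (148 left).
March has 31 days (117 left).
April has 30 days (87 left).
May has 31 days (56 left).
June has 30 days (26 left).
26 days into July → 26 July 2039.

26 July 2039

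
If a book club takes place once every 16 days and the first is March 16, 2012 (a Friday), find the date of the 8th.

The 8th occurrence is 7 intervals after the first: 7 × 16 = 112 days after March 16, 2012.
March has 31 days — 15 days to the end of March leaves 97.
April has 30 days (67 left).
May has 31 days (36 left).
June has 30 days (6 left).
6 days into July → July 6, 2012.

July 6, 2012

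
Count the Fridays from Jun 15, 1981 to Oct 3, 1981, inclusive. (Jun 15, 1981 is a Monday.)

Jun 15, 1981 is a Monday; the first Friday on or after it is Jun 19, 1981 (4 days later).
From Jun 19, 1981 to Oct 3, 1981: 11 + 31 + 31 + 30 + 3 = 106 days (rest of Jun, Jul, Aug, Sep, Oct).
106 ÷ 7 = 15 full weeks with remainder 1, so 15 more Fridays after the first → 16.

16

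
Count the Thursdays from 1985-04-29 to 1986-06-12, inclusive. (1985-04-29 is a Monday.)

59

1985-04-29 is a Monday; the first Thursday on or after it is 1985-05-02 (3 days later).
From 1985-05-02 to 1986-06-12: 243 + 163 = 406 days (rest of 1985, to 1986-06-12 in 1986).
406 ÷ 7 = 58 full weeks with remainder 0, so 58 more Thursdays after the first → 59.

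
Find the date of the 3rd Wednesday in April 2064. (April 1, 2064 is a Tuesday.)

16 April 2064

April 2064 begins on a Tuesday, so the first Wednesday is April 2 (1 day later).
The 3rd Wednesday is 2 weeks later: 2 + 14 = 16.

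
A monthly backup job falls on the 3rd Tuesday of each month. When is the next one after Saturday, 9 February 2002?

February 2002 starts on a Friday; its first Tuesday is the 5th, so the 3rd Tuesday is the 19th — 19 February 2002.
19 February 2002 is after 9 February 2002, so that is the next one.

19 February 2002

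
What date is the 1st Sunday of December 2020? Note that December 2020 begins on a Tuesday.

December 2020 begins on a Tuesday, so the first Sunday is December 6 (5 days later).

2020-12-06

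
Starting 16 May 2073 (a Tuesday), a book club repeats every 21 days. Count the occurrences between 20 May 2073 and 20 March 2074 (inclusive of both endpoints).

Occurrences land 21·i days after 16 May 2073 for i = 0, 1, 2, …
20 May 2073 is 4 days after the start; 4 ÷ 21 = 0 remainder 4; since the remainder is 4, round up to i = 1. First occurrence in the window: #2 on 6 June 2073 (1×21 = 21 days in).
20 March 2074 is 308 days after the start; 308 ÷ 21 = 14 remainder 14. Last occurrence in the window: #15 on 6 March 2074.
Occurrences #2 through #15: 14 in total.

14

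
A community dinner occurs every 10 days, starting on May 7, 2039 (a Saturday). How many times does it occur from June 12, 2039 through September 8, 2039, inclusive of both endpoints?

9

Occurrences land 10·i days after May 7, 2039 for i = 0, 1, 2, …
June 12, 2039 is 36 days after the start; 36 ÷ 10 = 3 remainder 6; since the remainder is 6, round up to i = 4. First occurrence in the window: #5 on June 16, 2039 (4×10 = 40 days in).
September 8, 2039 is 124 days after the start; 124 ÷ 10 = 12 remainder 4. Last occurrence in the window: #13 on September 4, 2039.
Occurrences #5 through #13: 9 in total.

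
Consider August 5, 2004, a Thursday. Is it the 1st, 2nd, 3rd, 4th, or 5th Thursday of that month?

Day 5 falls in week ⌈5/7⌉ of the month.
Days 1–7 hold the 1st Thursday, 8–14 the 2nd, 15–21 the 3rd, 22–28 the 4th, 29–31 the 5th.
5 is in the range for the 1st.

1st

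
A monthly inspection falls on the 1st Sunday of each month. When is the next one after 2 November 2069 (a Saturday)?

November 2069 starts on a Friday, so its 1st Sunday is 3 November 2069 (2 days in).
3 November 2069 is after 2 November 2069, so that is the next one.

3 November 2069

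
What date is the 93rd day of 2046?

January has 31 days (93 − 31 = 62 remain).
February has 28 days (62 − 28 = 34 remain).
March has 31 days (34 − 31 = 3 remain).
3 into April → April 3.

3 April 2046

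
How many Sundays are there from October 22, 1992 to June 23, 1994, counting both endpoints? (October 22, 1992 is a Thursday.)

October 22, 1992 is a Thursday; the first Sunday on or after it is October 25, 1992 (3 days later).
From October 25, 1992 to June 23, 1994: 67 + 365 + 174 = 606 days (rest of 1992, 1993, to June 23, 1994 in 1994).
606 ÷ 7 = 86 full weeks with remainder 4, so 86 more Sundays after the first → 87.

87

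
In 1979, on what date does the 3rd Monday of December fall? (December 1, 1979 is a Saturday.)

17 December 1979

December 1979 begins on a Saturday, so the first Monday is December 3 (2 days later).
The 3rd Monday is 2 weeks later: 3 + 14 = 17.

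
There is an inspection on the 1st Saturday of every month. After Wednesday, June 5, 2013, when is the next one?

June 2013 starts on a Saturday, so its 1st Saturday is June 1, 2013.
That is not after June 5, 2013, so look at July 2013.
July 2013 starts on a Monday, so its 1st Saturday is July 6, 2013 (5 days in).

July 6, 2013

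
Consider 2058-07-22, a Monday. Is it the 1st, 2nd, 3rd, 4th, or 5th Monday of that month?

4th

Day 22 falls in week ⌈22/7⌉ of the month.
Days 1–7 hold the 1st Monday, 8–14 the 2nd, 15–21 the 3rd, 22–28 the 4th, 29–31 the 5th.
22 is in the range for the 4th.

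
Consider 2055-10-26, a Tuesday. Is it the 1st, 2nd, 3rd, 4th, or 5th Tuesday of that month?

4th

Day 26 falls in week ⌈26/7⌉ of the month.
Days 1–7 hold the 1st Tuesday, 8–14 the 2nd, 15–21 the 3rd, 22–28 the 4th, 29–31 the 5th.
26 is in the range for the 4th.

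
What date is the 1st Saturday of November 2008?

The first Saturday of November 2008 is November 1.

November 1, 2008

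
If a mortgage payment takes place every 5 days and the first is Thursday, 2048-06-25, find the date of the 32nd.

The 32nd occurrence is 31 intervals after the first: 31 × 5 = 155 days after 2048-06-25.
June has 30 days — 5 days to the end of June leaves 150.
July has 31 days (119 left).
August has 31 days (88 left).
September has 30 days (58 left).
October has 31 days (27 left).
27 days into November → 2048-11-27.

2048-11-27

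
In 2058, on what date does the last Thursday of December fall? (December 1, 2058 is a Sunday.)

December 2058 begins on a Sunday, so the first Thursday is December 5 (4 days later).
December 2058 has 31 days. Adding weeks: 5, 12, 19, 26 — the last one ≤ 31 is the 26th.

December 26, 2058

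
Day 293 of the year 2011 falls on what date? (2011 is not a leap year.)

Oct 20, 2011

Jan has 31 days (293 − 31 = 262 remain).
Feb has 28 days (262 − 28 = 234 remain).
Mar has 31 days (234 − 31 = 203 remain).
Apr has 30 days (203 − 30 = 173 remain).
May has 31 days (173 − 31 = 142 remain).
Jun has 30 days (142 − 30 = 112 remain).
Jul has 31 days (112 − 31 = 81 remain).
Aug has 31 days (81 − 31 = 50 remain).
Sep has 30 days (50 − 30 = 20 remain).
20 into Oct → Oct 20.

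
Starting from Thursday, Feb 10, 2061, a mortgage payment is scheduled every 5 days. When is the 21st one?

The 21st occurrence is 20 intervals after the first: 20 × 5 = 100 days after Feb 10, 2061.
Feb has 28 days — 18 days to the end of Feb leaves 82.
Mar has 31 days (51 left).
Apr has 30 days (21 left).
21 days into May → May 21, 2061.

May 21, 2061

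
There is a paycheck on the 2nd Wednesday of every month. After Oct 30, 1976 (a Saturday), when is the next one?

Nov 10, 1976

Oct 1976 starts on a Friday; its first Wednesday is the 6th, so the 2nd Wednesday is the 13th — Oct 13, 1976.
That is not after Oct 30, 1976, so look at Nov 1976.
Nov 1976 starts on a Monday; its first Wednesday is the 3rd, so the 2nd Wednesday is the 10th — Nov 10, 1976.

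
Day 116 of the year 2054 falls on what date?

26 April 2054

January has 31 days (116 − 31 = 85 remain).
February has 28 days (85 − 28 = 57 remain).
March has 31 days (57 − 31 = 26 remain).
26 into April → April 26.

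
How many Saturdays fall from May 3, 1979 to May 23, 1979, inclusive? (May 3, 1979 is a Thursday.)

May 3, 1979 is a Thursday; the first Saturday on or after it is May 5, 1979 (2 days later).
From May 5, 1979 to May 23, 1979 is 23 − 5 = 18 days.
18 ÷ 7 = 2 full weeks with remainder 4, so 2 more Saturdays after the first → 3.

3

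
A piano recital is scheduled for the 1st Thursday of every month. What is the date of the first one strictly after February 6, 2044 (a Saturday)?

March 3, 2044

February 2044 starts on a Monday, so its 1st Thursday is February 4, 2044 (3 days in).
That is not after February 6, 2044, so look at March 2044.
March 2044 starts on a Tuesday, so its 1st Thursday is March 3, 2044 (2 days in).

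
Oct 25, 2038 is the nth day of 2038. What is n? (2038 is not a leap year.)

298

Days in months before Oct: 31 + 28 + 31 + 30 + 31 + 30 + 31 + 31 + 30 = 273.
Plus 25 days into Oct → day 298.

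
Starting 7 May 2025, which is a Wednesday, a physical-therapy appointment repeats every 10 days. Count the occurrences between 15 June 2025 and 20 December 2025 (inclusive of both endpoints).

Occurrences land 10·i days after 7 May 2025 for i = 0, 1, 2, …
15 June 2025 is 39 days after the start; 39 ÷ 10 = 3 remainder 9; since the remainder is 9, round up to i = 4. First occurrence in the window: #5 on 16 June 2025 (4×10 = 40 days in).
20 December 2025 is 227 days after the start; 227 ÷ 10 = 22 remainder 7. Last occurrence in the window: #23 on 13 December 2025.
Occurrences #5 through #23: 19 in total.

19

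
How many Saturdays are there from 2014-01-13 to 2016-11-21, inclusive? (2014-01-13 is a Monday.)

149

2014-01-13 is a Monday; the first Saturday on or after it is 2014-01-18 (5 days later).
From 2014-01-18 to 2016-11-21: 347 + 365 + 326 = 1038 days (rest of 2014, 2015, to 2016-11-21 in 2016).
1038 ÷ 7 = 148 full weeks with remainder 2, so 148 more Saturdays after the first → 149.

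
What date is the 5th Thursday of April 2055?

The first Thursday of April 2055 is April 1.
The 5th Thursday is 4 weeks later: 1 + 28 = 29.

2055-04-29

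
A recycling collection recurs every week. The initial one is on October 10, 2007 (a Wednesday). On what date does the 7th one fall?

The 7th occurrence is 6 intervals after the first: 6 × 7 = 42 days after October 10, 2007.
October has 31 days — 21 days to the end of October leaves 21.
21 days into November → November 21, 2007.

November 21, 2007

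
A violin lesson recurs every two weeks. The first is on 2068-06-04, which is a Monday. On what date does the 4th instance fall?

2068-07-16

The 4th occurrence is 3 intervals after the first: 3 × 14 = 42 days after 2068-06-04.
June has 30 days — 26 days to the end of June leaves 16.
16 days into July → 2068-07-16.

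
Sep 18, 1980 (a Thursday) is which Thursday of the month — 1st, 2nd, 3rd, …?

3rd

Day 18 falls in week ⌈18/7⌉ of the month.
Days 1–7 hold the 1st Thursday, 8–14 the 2nd, 15–21 the 3rd, 22–28 the 4th, 29–31 the 5th.
18 is in the range for the 3rd.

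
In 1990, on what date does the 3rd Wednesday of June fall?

1990-06-20

The first Wednesday of June 1990 is June 6.
The 3rd Wednesday is 2 weeks later: 6 + 14 = 20.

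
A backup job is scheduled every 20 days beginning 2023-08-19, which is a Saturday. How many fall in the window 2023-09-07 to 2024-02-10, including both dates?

Occurrences land 20·i days after 2023-08-19 for i = 0, 1, 2, …
2023-09-07 is 19 days after the start; 19 ÷ 20 = 0 remainder 19; since the remainder is 19, round up to i = 1. First occurrence in the window: #2 on 2023-09-08 (1×20 = 20 days in).
2024-02-10 is 175 days after the start; 175 ÷ 20 = 8 remainder 15. Last occurrence in the window: #9 on 2024-01-26.
Occurrences #2 through #9: 8 in total.

8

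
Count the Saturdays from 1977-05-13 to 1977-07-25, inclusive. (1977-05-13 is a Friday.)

1977-05-13 is a Friday; the first Saturday on or after it is 1977-05-14 (1 day later).
From 1977-05-14 to 1977-07-25: 17 + 30 + 25 = 72 days (rest of May, June, July).
72 ÷ 7 = 10 full weeks with remainder 2, so 10 more Saturdays after the first → 11.

11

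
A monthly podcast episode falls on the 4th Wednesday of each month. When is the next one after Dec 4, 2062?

Dec 2062 starts on a Friday; its first Wednesday is the 6th, so the 4th Wednesday is the 27th — Dec 27, 2062.
Dec 27, 2062 is after Dec 4, 2062, so that is the next one.

Dec 27, 2062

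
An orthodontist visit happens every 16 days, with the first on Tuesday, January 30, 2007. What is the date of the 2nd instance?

The 2nd occurrence is 1 interval after the first: 1 × 16 = 16 days after January 30, 2007.
January has 31 days — 1 day to the end of January leaves 15.
15 days into February → February 15, 2007.

February 15, 2007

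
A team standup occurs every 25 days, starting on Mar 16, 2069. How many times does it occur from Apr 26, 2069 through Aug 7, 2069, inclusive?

Occurrences land 25·i days after Mar 16, 2069 for i = 0, 1, 2, …
Apr 26, 2069 is 41 days after the start; 41 ÷ 25 = 1 remainder 16; since the remainder is 16, round up to i = 2. First occurrence in the window: #3 on May 5, 2069 (2×25 = 50 days in).
Aug 7, 2069 is 144 days after the start; 144 ÷ 25 = 5 remainder 19. Last occurrence in the window: #6 on Jul 19, 2069.
Occurrences #3 through #6: 4 in total.

4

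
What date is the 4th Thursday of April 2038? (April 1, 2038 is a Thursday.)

April 2038 begins on a Thursday, so the first Thursday is April 1.
The 4th Thursday is 3 weeks later: 1 + 21 = 22.

2038-04-22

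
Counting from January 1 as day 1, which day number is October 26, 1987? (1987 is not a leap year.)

Days in months before October: 31 + 28 + 31 + 30 + 31 + 30 + 31 + 31 + 30 = 273.
Plus 26 days into October → day 299.

299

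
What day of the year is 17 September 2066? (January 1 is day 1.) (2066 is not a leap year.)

Days in months before September: 31 + 28 + 31 + 30 + 31 + 30 + 31 + 31 = 243.
Plus 17 days into September → day 260.

260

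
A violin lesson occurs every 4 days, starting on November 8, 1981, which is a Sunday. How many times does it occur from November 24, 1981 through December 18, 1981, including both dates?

7

Occurrences land 4·i days after November 8, 1981 for i = 0, 1, 2, …
November 24, 1981 is 16 days after the start; 16 ÷ 4 = 4 remainder 0. First occurrence in the window: #5 on November 24, 1981 (4×4 = 16 days in).
December 18, 1981 is 40 days after the start; 40 ÷ 4 = 10 remainder 0. Last occurrence in the window: #11 on December 18, 1981.
Occurrences #5 through #11: 7 in total.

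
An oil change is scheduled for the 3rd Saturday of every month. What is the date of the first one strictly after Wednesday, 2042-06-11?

June 2042 starts on a Sunday; its first Saturday is the 7th, so the 3rd Saturday is the 21st — 2042-06-21.
2042-06-21 is after 2042-06-11, so that is the next one.

2042-06-21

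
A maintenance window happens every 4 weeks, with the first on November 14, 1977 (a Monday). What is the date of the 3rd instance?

The 3rd occurrence is 2 intervals after the first: 2 × 28 = 56 days after November 14, 1977.
November has 30 days — 16 days to the end of November leaves 40.
December has 31 days (9 left).
9 days into January → January 9, 1978.

January 9, 1978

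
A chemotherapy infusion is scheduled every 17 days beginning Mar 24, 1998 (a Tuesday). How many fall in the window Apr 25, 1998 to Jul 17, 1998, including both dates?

Occurrences land 17·i days after Mar 24, 1998 for i = 0, 1, 2, …
Apr 25, 1998 is 32 days after the start; 32 ÷ 17 = 1 remainder 15; since the remainder is 15, round up to i = 2. First occurrence in the window: #3 on Apr 27, 1998 (2×17 = 34 days in).
Jul 17, 1998 is 115 days after the start; 115 ÷ 17 = 6 remainder 13. Last occurrence in the window: #7 on Jul 4, 1998.
Occurrences #3 through #7: 5 in total.

5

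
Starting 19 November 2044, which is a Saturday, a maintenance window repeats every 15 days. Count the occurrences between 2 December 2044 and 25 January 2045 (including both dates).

Occurrences land 15·i days after 19 November 2044 for i = 0, 1, 2, …
2 December 2044 is 13 days after the start; 13 ÷ 15 = 0 remainder 13; since the remainder is 13, round up to i = 1. First occurrence in the window: #2 on 4 December 2044 (1×15 = 15 days in).
25 January 2045 is 67 days after the start; 67 ÷ 15 = 4 remainder 7. Last occurrence in the window: #5 on 18 January 2045.
Occurrences #2 through #5: 4 in total.

4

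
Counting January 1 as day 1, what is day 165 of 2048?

January has 31 days (165 − 31 = 134 remain).
February has 29 days (134 − 29 = 105 remain).
March has 31 days (105 − 31 = 74 remain).
April has 30 days (74 − 30 = 44 remain).
May has 31 days (44 − 31 = 13 remain).
13 into June → June 13.

13 June 2048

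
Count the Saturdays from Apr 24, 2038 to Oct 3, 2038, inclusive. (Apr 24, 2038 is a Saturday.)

Apr 24, 2038 is a Saturday; the first Saturday on or after it is Apr 24, 2038.
From Apr 24, 2038 to Oct 3, 2038: 6 + 31 + 30 + 31 + 31 + 30 + 3 = 162 days (rest of Apr, May, Jun, Jul, Aug, Sep, Oct).
162 ÷ 7 = 23 full weeks with remainder 1, so 23 more Saturdays after the first → 24.

24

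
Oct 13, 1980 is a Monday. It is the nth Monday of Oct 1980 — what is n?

Day 13 falls in week ⌈13/7⌉ of the month.
Days 1–7 hold the 1st Monday, 8–14 the 2nd, 15–21 the 3rd, 22–28 the 4th, 29–31 the 5th.
13 is in the range for the 2nd.

2nd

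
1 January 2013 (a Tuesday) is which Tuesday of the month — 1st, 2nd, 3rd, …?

1st

Day 1 falls in week ⌈1/7⌉ of the month.
Days 1–7 hold the 1st Tuesday, 8–14 the 2nd, 15–21 the 3rd, 22–28 the 4th, 29–31 the 5th.
1 is in the range for the 1st.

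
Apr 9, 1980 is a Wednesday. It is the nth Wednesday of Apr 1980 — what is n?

2nd

Day 9 falls in week ⌈9/7⌉ of the month.
Days 1–7 hold the 1st Wednesday, 8–14 the 2nd, 15–21 the 3rd, 22–28 the 4th, 29–31 the 5th.
9 is in the range for the 2nd.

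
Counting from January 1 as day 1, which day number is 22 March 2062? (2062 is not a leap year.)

Days in months before March: 31 + 28 = 59.
Plus 22 days into March → day 81.

81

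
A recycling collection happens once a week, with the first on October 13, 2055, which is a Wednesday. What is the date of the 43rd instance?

The 43rd occurrence is 42 intervals after the first: 42 × 7 = 294 days after October 13, 2055.
October has 31 days — 18 days to the end of October leaves 276.
November has 30 days (246 left).
December has 31 days (215 left).
January has 31 days (184 left).
February has 29 days (155 left).
March has 31 days (124 left).
April has 30 days (94 left).
May has 31 days (63 left).
June has 30 days (33 left).
July has 31 days (2 left).
2 days into August → August 2, 2056.

August 2, 2056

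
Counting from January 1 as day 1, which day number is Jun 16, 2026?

167

Days in months before Jun: 31 + 28 + 31 + 30 + 31 = 151.
Plus 16 days into Jun → day 167.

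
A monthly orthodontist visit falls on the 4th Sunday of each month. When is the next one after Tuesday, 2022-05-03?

2022-05-22

May 2022 starts on a Sunday; its first Sunday is the 1st, so the 4th Sunday is the 22nd — 2022-05-22.
2022-05-22 is after 2022-05-03, so that is the next one.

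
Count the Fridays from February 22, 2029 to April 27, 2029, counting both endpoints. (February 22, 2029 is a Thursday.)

10

February 22, 2029 is a Thursday; the first Friday on or after it is February 23, 2029 (1 day later).
From February 23, 2029 to April 27, 2029: 5 + 31 + 27 = 63 days (rest of February, March, April).
63 ÷ 7 = 9 full weeks with remainder 0, so 9 more Fridays after the first → 10.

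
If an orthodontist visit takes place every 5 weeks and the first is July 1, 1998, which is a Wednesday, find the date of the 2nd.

The 2nd occurrence is 1 interval after the first: 1 × 35 = 35 days after July 1, 1998.
July has 31 days — 30 days to the end of July leaves 5.
5 days into August → August 5, 1998.

August 5, 1998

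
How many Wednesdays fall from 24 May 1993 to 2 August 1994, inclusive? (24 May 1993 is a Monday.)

62

24 May 1993 is a Monday; the first Wednesday on or after it is 26 May 1993 (2 days later).
From 26 May 1993 to 2 August 1994: 219 + 214 = 433 days (rest of 1993, to 2 August 1994 in 1994).
433 ÷ 7 = 61 full weeks with remainder 6, so 61 more Wednesdays after the first → 62.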